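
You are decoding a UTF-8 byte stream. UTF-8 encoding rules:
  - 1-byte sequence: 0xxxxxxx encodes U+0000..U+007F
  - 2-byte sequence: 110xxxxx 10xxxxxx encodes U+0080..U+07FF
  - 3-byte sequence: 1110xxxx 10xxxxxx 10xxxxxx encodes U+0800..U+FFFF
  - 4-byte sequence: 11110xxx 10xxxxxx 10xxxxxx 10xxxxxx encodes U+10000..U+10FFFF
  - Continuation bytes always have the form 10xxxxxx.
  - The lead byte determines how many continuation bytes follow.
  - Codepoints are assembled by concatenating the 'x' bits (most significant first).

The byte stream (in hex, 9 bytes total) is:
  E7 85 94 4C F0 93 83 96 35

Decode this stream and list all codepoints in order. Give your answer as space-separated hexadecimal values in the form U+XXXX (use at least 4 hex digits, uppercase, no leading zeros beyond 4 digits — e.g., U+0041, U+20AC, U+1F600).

Byte[0]=E7: 3-byte lead, need 2 cont bytes. acc=0x7
Byte[1]=85: continuation. acc=(acc<<6)|0x05=0x1C5
Byte[2]=94: continuation. acc=(acc<<6)|0x14=0x7154
Completed: cp=U+7154 (starts at byte 0)
Byte[3]=4C: 1-byte ASCII. cp=U+004C
Byte[4]=F0: 4-byte lead, need 3 cont bytes. acc=0x0
Byte[5]=93: continuation. acc=(acc<<6)|0x13=0x13
Byte[6]=83: continuation. acc=(acc<<6)|0x03=0x4C3
Byte[7]=96: continuation. acc=(acc<<6)|0x16=0x130D6
Completed: cp=U+130D6 (starts at byte 4)
Byte[8]=35: 1-byte ASCII. cp=U+0035

Answer: U+7154 U+004C U+130D6 U+0035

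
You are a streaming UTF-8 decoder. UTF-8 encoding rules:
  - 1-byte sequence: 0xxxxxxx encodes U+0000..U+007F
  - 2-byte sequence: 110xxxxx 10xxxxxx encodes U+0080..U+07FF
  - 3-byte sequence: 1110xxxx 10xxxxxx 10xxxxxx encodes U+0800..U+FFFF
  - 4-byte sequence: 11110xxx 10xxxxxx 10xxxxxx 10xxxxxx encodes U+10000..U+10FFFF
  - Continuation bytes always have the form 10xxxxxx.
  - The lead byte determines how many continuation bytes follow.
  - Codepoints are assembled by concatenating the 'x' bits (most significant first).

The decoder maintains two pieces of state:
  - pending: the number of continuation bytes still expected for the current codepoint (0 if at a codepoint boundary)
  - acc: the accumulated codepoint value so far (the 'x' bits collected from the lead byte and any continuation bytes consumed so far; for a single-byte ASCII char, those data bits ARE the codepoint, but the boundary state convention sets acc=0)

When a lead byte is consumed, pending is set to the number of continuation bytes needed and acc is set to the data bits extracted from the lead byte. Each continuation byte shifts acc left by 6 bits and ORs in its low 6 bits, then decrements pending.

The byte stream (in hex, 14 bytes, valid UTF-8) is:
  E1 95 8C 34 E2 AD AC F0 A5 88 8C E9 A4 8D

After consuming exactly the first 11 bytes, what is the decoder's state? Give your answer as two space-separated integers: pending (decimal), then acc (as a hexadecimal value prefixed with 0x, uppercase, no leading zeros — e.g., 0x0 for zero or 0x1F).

Byte[0]=E1: 3-byte lead. pending=2, acc=0x1
Byte[1]=95: continuation. acc=(acc<<6)|0x15=0x55, pending=1
Byte[2]=8C: continuation. acc=(acc<<6)|0x0C=0x154C, pending=0
Byte[3]=34: 1-byte. pending=0, acc=0x0
Byte[4]=E2: 3-byte lead. pending=2, acc=0x2
Byte[5]=AD: continuation. acc=(acc<<6)|0x2D=0xAD, pending=1
Byte[6]=AC: continuation. acc=(acc<<6)|0x2C=0x2B6C, pending=0
Byte[7]=F0: 4-byte lead. pending=3, acc=0x0
Byte[8]=A5: continuation. acc=(acc<<6)|0x25=0x25, pending=2
Byte[9]=88: continuation. acc=(acc<<6)|0x08=0x948, pending=1
Byte[10]=8C: continuation. acc=(acc<<6)|0x0C=0x2520C, pending=0

Answer: 0 0x2520C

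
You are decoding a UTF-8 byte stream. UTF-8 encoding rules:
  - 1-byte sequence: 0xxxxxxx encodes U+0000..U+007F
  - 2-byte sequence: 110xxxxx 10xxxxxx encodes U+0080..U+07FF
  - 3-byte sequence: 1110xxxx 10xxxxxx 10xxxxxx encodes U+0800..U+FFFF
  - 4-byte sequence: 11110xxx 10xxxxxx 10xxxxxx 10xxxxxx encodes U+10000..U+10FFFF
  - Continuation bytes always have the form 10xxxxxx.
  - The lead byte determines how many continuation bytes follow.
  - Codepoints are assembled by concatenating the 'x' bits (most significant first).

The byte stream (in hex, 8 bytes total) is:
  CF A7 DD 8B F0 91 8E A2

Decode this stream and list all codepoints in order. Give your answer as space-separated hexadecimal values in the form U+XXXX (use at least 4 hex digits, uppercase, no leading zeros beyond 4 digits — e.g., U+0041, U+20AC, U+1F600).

Byte[0]=CF: 2-byte lead, need 1 cont bytes. acc=0xF
Byte[1]=A7: continuation. acc=(acc<<6)|0x27=0x3E7
Completed: cp=U+03E7 (starts at byte 0)
Byte[2]=DD: 2-byte lead, need 1 cont bytes. acc=0x1D
Byte[3]=8B: continuation. acc=(acc<<6)|0x0B=0x74B
Completed: cp=U+074B (starts at byte 2)
Byte[4]=F0: 4-byte lead, need 3 cont bytes. acc=0x0
Byte[5]=91: continuation. acc=(acc<<6)|0x11=0x11
Byte[6]=8E: continuation. acc=(acc<<6)|0x0E=0x44E
Byte[7]=A2: continuation. acc=(acc<<6)|0x22=0x113A2
Completed: cp=U+113A2 (starts at byte 4)

Answer: U+03E7 U+074B U+113A2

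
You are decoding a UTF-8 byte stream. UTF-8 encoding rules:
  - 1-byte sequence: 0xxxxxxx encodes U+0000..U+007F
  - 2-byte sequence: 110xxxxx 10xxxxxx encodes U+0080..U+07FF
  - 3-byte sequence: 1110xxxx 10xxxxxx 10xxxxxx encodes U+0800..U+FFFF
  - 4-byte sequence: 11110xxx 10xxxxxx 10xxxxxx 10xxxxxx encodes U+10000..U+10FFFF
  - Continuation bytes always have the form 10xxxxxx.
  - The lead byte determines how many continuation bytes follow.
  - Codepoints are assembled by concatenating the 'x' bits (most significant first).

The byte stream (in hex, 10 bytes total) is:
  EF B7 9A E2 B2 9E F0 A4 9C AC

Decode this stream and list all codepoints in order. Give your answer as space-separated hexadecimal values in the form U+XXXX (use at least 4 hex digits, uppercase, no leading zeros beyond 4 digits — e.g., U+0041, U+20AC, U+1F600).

Answer: U+FDDA U+2C9E U+2472C

Derivation:
Byte[0]=EF: 3-byte lead, need 2 cont bytes. acc=0xF
Byte[1]=B7: continuation. acc=(acc<<6)|0x37=0x3F7
Byte[2]=9A: continuation. acc=(acc<<6)|0x1A=0xFDDA
Completed: cp=U+FDDA (starts at byte 0)
Byte[3]=E2: 3-byte lead, need 2 cont bytes. acc=0x2
Byte[4]=B2: continuation. acc=(acc<<6)|0x32=0xB2
Byte[5]=9E: continuation. acc=(acc<<6)|0x1E=0x2C9E
Completed: cp=U+2C9E (starts at byte 3)
Byte[6]=F0: 4-byte lead, need 3 cont bytes. acc=0x0
Byte[7]=A4: continuation. acc=(acc<<6)|0x24=0x24
Byte[8]=9C: continuation. acc=(acc<<6)|0x1C=0x91C
Byte[9]=AC: continuation. acc=(acc<<6)|0x2C=0x2472C
Completed: cp=U+2472C (starts at byte 6)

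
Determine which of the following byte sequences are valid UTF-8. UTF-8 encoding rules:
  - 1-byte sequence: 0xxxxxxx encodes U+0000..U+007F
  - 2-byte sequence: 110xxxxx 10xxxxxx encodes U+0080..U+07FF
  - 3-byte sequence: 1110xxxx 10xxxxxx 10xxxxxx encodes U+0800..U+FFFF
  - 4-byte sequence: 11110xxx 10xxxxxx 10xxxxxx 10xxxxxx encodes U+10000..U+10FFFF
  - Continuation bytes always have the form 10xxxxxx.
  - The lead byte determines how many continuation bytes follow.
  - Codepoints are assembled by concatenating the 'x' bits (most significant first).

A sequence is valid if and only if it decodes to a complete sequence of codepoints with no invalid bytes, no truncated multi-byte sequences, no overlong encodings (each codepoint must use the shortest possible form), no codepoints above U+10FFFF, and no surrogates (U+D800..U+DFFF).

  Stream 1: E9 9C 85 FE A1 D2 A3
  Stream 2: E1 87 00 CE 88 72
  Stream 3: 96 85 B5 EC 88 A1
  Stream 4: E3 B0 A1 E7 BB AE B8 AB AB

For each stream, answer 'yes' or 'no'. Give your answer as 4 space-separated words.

Stream 1: error at byte offset 3. INVALID
Stream 2: error at byte offset 2. INVALID
Stream 3: error at byte offset 0. INVALID
Stream 4: error at byte offset 6. INVALID

Answer: no no no no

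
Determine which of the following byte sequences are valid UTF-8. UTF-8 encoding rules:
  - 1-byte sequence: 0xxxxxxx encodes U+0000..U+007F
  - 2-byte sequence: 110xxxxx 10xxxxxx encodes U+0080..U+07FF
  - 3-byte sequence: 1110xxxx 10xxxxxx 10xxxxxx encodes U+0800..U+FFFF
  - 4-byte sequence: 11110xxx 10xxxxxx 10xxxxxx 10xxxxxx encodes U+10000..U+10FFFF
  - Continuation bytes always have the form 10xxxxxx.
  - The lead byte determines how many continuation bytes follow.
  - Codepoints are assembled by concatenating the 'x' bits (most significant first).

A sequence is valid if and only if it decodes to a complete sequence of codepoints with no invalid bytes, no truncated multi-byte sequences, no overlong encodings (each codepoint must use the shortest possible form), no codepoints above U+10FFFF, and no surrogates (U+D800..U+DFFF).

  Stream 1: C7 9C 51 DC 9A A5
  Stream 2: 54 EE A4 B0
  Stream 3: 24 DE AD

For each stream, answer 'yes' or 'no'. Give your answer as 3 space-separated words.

Stream 1: error at byte offset 5. INVALID
Stream 2: decodes cleanly. VALID
Stream 3: decodes cleanly. VALID

Answer: no yes yes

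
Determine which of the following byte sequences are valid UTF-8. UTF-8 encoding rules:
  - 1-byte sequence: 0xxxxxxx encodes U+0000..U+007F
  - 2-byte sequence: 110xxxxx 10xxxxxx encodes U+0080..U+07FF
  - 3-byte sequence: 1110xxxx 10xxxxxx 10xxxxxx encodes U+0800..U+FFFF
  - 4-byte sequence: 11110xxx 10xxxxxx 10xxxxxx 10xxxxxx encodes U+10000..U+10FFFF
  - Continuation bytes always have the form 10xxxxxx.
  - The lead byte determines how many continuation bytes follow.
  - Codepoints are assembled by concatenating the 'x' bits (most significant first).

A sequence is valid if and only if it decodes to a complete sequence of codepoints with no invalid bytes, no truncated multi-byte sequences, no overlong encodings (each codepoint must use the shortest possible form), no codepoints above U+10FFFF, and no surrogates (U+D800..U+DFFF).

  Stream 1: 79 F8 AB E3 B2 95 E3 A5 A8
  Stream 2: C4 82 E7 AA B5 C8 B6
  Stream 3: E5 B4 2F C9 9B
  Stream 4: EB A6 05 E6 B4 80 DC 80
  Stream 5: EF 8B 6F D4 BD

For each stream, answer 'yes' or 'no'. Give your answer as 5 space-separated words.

Answer: no yes no no no

Derivation:
Stream 1: error at byte offset 1. INVALID
Stream 2: decodes cleanly. VALID
Stream 3: error at byte offset 2. INVALID
Stream 4: error at byte offset 2. INVALID
Stream 5: error at byte offset 2. INVALID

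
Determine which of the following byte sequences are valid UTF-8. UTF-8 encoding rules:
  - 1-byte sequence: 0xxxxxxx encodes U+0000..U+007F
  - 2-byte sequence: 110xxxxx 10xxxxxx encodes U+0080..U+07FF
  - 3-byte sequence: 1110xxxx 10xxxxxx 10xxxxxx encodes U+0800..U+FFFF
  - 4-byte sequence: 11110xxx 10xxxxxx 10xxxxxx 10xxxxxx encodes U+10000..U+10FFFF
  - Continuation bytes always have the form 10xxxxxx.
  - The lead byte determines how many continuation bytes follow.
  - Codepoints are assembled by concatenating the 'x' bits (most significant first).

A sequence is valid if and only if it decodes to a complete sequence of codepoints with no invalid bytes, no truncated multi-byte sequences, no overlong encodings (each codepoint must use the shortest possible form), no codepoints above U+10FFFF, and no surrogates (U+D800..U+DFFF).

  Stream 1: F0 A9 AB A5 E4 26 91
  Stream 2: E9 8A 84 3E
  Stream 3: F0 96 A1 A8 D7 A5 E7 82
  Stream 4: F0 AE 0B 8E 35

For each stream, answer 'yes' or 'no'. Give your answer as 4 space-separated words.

Stream 1: error at byte offset 5. INVALID
Stream 2: decodes cleanly. VALID
Stream 3: error at byte offset 8. INVALID
Stream 4: error at byte offset 2. INVALID

Answer: no yes no no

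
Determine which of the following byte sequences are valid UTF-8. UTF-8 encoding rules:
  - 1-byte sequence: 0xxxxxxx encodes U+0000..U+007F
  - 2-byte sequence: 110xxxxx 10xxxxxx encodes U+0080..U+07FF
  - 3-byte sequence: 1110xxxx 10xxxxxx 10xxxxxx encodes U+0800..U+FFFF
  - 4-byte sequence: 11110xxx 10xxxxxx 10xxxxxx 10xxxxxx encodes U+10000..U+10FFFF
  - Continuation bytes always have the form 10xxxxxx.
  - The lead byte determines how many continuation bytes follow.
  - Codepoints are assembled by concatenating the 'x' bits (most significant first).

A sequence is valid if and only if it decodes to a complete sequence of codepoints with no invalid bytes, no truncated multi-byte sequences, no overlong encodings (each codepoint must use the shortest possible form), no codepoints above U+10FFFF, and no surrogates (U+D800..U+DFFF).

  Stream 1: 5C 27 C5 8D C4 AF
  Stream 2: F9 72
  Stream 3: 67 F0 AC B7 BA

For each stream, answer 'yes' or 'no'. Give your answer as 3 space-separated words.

Stream 1: decodes cleanly. VALID
Stream 2: error at byte offset 0. INVALID
Stream 3: decodes cleanly. VALID

Answer: yes no yes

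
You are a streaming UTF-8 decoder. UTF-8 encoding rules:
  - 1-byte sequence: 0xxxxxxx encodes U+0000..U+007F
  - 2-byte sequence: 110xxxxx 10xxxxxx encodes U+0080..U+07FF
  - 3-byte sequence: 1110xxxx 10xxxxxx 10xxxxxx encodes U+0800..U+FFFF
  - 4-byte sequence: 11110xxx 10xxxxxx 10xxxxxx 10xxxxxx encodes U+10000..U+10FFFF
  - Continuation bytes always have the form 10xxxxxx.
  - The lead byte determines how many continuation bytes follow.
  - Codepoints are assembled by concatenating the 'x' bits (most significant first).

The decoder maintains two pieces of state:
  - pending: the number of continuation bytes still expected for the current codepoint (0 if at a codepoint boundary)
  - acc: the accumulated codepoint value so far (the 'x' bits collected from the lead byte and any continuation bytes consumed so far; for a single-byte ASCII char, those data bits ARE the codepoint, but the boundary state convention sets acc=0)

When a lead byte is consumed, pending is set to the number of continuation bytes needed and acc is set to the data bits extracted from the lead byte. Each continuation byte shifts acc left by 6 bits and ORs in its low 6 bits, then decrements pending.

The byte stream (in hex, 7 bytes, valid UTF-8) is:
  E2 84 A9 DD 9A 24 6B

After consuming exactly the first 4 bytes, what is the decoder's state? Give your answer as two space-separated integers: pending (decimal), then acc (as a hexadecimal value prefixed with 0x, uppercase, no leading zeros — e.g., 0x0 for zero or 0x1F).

Answer: 1 0x1D

Derivation:
Byte[0]=E2: 3-byte lead. pending=2, acc=0x2
Byte[1]=84: continuation. acc=(acc<<6)|0x04=0x84, pending=1
Byte[2]=A9: continuation. acc=(acc<<6)|0x29=0x2129, pending=0
Byte[3]=DD: 2-byte lead. pending=1, acc=0x1D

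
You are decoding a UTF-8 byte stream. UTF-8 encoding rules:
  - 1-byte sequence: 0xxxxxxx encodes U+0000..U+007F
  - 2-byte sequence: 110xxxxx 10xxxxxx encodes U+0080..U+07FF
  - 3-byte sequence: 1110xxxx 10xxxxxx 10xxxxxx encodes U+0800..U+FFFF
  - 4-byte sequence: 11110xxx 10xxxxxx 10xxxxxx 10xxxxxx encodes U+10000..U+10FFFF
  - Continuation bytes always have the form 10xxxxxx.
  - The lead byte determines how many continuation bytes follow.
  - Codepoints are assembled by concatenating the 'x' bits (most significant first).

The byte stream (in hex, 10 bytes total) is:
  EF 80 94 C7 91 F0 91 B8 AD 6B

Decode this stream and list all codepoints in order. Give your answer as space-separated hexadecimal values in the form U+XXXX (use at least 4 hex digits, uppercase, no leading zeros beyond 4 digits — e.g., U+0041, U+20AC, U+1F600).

Byte[0]=EF: 3-byte lead, need 2 cont bytes. acc=0xF
Byte[1]=80: continuation. acc=(acc<<6)|0x00=0x3C0
Byte[2]=94: continuation. acc=(acc<<6)|0x14=0xF014
Completed: cp=U+F014 (starts at byte 0)
Byte[3]=C7: 2-byte lead, need 1 cont bytes. acc=0x7
Byte[4]=91: continuation. acc=(acc<<6)|0x11=0x1D1
Completed: cp=U+01D1 (starts at byte 3)
Byte[5]=F0: 4-byte lead, need 3 cont bytes. acc=0x0
Byte[6]=91: continuation. acc=(acc<<6)|0x11=0x11
Byte[7]=B8: continuation. acc=(acc<<6)|0x38=0x478
Byte[8]=AD: continuation. acc=(acc<<6)|0x2D=0x11E2D
Completed: cp=U+11E2D (starts at byte 5)
Byte[9]=6B: 1-byte ASCII. cp=U+006B

Answer: U+F014 U+01D1 U+11E2D U+006B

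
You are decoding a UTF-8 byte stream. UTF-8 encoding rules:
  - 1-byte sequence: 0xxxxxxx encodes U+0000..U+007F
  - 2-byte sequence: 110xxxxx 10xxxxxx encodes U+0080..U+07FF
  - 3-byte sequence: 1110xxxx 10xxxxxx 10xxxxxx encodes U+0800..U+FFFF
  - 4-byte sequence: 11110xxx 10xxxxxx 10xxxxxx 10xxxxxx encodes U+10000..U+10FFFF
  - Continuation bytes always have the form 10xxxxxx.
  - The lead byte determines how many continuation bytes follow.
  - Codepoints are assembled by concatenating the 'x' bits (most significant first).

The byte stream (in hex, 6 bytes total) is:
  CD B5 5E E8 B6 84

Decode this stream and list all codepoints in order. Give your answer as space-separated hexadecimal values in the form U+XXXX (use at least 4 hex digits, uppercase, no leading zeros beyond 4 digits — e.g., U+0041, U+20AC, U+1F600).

Answer: U+0375 U+005E U+8D84

Derivation:
Byte[0]=CD: 2-byte lead, need 1 cont bytes. acc=0xD
Byte[1]=B5: continuation. acc=(acc<<6)|0x35=0x375
Completed: cp=U+0375 (starts at byte 0)
Byte[2]=5E: 1-byte ASCII. cp=U+005E
Byte[3]=E8: 3-byte lead, need 2 cont bytes. acc=0x8
Byte[4]=B6: continuation. acc=(acc<<6)|0x36=0x236
Byte[5]=84: continuation. acc=(acc<<6)|0x04=0x8D84
Completed: cp=U+8D84 (starts at byte 3)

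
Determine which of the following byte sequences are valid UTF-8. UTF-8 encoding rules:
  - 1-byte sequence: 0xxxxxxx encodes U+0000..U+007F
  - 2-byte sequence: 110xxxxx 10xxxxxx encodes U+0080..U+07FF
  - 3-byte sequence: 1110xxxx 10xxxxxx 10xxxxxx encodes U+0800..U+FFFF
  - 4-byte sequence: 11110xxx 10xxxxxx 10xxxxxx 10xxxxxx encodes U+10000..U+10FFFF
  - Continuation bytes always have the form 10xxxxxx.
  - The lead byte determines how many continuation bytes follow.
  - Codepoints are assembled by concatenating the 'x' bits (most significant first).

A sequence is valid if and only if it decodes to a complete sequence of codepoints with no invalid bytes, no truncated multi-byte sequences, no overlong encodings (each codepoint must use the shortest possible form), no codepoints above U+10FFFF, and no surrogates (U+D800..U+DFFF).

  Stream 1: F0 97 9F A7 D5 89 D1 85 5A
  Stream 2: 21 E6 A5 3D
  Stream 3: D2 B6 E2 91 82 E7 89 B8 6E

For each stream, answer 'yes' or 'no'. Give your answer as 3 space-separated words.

Answer: yes no yes

Derivation:
Stream 1: decodes cleanly. VALID
Stream 2: error at byte offset 3. INVALID
Stream 3: decodes cleanly. VALID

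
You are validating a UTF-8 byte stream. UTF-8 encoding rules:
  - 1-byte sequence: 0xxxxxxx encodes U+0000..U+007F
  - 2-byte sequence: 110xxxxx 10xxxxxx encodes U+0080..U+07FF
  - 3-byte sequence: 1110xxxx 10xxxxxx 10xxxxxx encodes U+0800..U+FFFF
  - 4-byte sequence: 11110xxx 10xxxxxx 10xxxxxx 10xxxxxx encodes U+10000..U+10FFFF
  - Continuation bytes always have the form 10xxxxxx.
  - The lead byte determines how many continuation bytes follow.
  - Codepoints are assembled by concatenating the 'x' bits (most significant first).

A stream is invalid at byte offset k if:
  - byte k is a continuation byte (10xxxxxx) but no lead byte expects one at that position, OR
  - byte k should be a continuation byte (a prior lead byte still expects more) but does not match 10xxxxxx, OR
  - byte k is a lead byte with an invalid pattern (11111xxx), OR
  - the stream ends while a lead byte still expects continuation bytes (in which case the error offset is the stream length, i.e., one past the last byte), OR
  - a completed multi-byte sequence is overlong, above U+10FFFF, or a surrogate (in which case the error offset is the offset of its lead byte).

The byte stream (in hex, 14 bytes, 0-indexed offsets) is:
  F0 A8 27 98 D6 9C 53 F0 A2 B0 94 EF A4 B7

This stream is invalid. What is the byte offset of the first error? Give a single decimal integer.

Answer: 2

Derivation:
Byte[0]=F0: 4-byte lead, need 3 cont bytes. acc=0x0
Byte[1]=A8: continuation. acc=(acc<<6)|0x28=0x28
Byte[2]=27: expected 10xxxxxx continuation. INVALID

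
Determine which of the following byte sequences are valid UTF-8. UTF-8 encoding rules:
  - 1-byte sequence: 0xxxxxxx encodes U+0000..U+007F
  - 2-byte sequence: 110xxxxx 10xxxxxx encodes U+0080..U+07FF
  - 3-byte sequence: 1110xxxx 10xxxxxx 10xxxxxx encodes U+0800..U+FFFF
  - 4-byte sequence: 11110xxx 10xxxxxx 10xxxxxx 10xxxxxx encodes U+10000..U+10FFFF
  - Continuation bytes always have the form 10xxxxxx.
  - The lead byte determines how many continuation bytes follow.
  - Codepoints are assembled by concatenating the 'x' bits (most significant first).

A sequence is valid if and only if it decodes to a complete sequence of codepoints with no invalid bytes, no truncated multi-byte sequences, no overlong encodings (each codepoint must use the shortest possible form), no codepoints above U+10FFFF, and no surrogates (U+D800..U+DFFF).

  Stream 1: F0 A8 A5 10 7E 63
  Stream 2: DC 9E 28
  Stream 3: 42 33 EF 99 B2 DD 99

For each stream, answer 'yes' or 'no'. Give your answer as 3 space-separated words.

Answer: no yes yes

Derivation:
Stream 1: error at byte offset 3. INVALID
Stream 2: decodes cleanly. VALID
Stream 3: decodes cleanly. VALID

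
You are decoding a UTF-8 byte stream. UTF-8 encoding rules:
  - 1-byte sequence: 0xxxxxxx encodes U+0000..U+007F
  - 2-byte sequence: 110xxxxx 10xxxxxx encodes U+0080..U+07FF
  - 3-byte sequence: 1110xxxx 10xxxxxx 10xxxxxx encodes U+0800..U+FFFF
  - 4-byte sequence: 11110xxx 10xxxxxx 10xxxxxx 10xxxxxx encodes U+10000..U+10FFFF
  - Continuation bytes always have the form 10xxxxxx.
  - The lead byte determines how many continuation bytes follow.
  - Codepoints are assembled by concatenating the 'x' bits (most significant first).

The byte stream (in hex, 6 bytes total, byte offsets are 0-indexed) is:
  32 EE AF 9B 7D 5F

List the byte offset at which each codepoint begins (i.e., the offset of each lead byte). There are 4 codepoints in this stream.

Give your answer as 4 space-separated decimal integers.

Byte[0]=32: 1-byte ASCII. cp=U+0032
Byte[1]=EE: 3-byte lead, need 2 cont bytes. acc=0xE
Byte[2]=AF: continuation. acc=(acc<<6)|0x2F=0x3AF
Byte[3]=9B: continuation. acc=(acc<<6)|0x1B=0xEBDB
Completed: cp=U+EBDB (starts at byte 1)
Byte[4]=7D: 1-byte ASCII. cp=U+007D
Byte[5]=5F: 1-byte ASCII. cp=U+005F

Answer: 0 1 4 5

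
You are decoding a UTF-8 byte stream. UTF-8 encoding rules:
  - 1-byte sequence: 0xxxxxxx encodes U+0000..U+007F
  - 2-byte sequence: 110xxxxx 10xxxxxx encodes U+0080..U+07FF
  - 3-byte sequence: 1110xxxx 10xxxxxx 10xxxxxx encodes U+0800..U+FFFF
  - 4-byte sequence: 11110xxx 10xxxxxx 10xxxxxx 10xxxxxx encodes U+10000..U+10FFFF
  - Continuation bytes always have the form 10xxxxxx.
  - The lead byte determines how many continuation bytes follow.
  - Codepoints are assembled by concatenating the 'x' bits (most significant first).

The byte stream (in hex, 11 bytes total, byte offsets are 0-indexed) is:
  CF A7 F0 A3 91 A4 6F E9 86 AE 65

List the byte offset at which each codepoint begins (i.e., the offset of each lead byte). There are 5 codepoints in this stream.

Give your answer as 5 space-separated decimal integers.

Byte[0]=CF: 2-byte lead, need 1 cont bytes. acc=0xF
Byte[1]=A7: continuation. acc=(acc<<6)|0x27=0x3E7
Completed: cp=U+03E7 (starts at byte 0)
Byte[2]=F0: 4-byte lead, need 3 cont bytes. acc=0x0
Byte[3]=A3: continuation. acc=(acc<<6)|0x23=0x23
Byte[4]=91: continuation. acc=(acc<<6)|0x11=0x8D1
Byte[5]=A4: continuation. acc=(acc<<6)|0x24=0x23464
Completed: cp=U+23464 (starts at byte 2)
Byte[6]=6F: 1-byte ASCII. cp=U+006F
Byte[7]=E9: 3-byte lead, need 2 cont bytes. acc=0x9
Byte[8]=86: continuation. acc=(acc<<6)|0x06=0x246
Byte[9]=AE: continuation. acc=(acc<<6)|0x2E=0x91AE
Completed: cp=U+91AE (starts at byte 7)
Byte[10]=65: 1-byte ASCII. cp=U+0065

Answer: 0 2 6 7 10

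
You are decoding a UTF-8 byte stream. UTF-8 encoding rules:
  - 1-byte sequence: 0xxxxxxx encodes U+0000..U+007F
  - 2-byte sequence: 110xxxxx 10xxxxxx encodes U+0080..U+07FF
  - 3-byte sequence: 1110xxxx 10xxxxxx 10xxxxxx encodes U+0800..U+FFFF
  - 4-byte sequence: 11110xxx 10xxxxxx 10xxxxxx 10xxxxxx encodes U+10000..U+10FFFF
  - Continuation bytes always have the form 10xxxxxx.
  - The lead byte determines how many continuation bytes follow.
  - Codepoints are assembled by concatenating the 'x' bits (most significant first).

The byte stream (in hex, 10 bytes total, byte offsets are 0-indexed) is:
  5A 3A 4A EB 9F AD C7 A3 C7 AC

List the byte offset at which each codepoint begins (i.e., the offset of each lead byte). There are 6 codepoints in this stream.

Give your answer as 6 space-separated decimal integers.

Byte[0]=5A: 1-byte ASCII. cp=U+005A
Byte[1]=3A: 1-byte ASCII. cp=U+003A
Byte[2]=4A: 1-byte ASCII. cp=U+004A
Byte[3]=EB: 3-byte lead, need 2 cont bytes. acc=0xB
Byte[4]=9F: continuation. acc=(acc<<6)|0x1F=0x2DF
Byte[5]=AD: continuation. acc=(acc<<6)|0x2D=0xB7ED
Completed: cp=U+B7ED (starts at byte 3)
Byte[6]=C7: 2-byte lead, need 1 cont bytes. acc=0x7
Byte[7]=A3: continuation. acc=(acc<<6)|0x23=0x1E3
Completed: cp=U+01E3 (starts at byte 6)
Byte[8]=C7: 2-byte lead, need 1 cont bytes. acc=0x7
Byte[9]=AC: continuation. acc=(acc<<6)|0x2C=0x1EC
Completed: cp=U+01EC (starts at byte 8)

Answer: 0 1 2 3 6 8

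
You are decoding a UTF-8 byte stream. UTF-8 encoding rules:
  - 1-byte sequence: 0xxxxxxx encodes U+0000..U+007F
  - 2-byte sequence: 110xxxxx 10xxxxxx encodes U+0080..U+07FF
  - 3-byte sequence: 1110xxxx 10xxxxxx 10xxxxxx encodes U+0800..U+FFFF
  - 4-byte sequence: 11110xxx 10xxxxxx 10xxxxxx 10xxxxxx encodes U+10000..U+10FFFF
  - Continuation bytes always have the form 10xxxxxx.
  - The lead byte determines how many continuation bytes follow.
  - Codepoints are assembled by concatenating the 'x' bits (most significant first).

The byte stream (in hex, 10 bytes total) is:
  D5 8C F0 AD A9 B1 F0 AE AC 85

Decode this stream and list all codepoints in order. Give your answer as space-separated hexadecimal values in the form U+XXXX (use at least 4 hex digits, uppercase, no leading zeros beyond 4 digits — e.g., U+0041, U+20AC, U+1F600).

Answer: U+054C U+2DA71 U+2EB05

Derivation:
Byte[0]=D5: 2-byte lead, need 1 cont bytes. acc=0x15
Byte[1]=8C: continuation. acc=(acc<<6)|0x0C=0x54C
Completed: cp=U+054C (starts at byte 0)
Byte[2]=F0: 4-byte lead, need 3 cont bytes. acc=0x0
Byte[3]=AD: continuation. acc=(acc<<6)|0x2D=0x2D
Byte[4]=A9: continuation. acc=(acc<<6)|0x29=0xB69
Byte[5]=B1: continuation. acc=(acc<<6)|0x31=0x2DA71
Completed: cp=U+2DA71 (starts at byte 2)
Byte[6]=F0: 4-byte lead, need 3 cont bytes. acc=0x0
Byte[7]=AE: continuation. acc=(acc<<6)|0x2E=0x2E
Byte[8]=AC: continuation. acc=(acc<<6)|0x2C=0xBAC
Byte[9]=85: continuation. acc=(acc<<6)|0x05=0x2EB05
Completed: cp=U+2EB05 (starts at byte 6)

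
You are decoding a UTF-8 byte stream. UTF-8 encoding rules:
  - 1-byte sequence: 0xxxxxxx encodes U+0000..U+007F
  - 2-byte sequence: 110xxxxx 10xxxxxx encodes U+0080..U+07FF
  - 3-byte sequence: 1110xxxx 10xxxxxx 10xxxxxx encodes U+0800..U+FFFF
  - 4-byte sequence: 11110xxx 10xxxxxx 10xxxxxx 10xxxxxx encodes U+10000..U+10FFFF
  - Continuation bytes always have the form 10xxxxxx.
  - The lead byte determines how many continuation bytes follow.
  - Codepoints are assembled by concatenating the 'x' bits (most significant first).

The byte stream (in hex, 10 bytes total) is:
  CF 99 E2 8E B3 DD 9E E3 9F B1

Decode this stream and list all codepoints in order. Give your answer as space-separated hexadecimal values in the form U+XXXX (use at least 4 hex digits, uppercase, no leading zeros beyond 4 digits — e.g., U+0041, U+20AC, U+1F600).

Byte[0]=CF: 2-byte lead, need 1 cont bytes. acc=0xF
Byte[1]=99: continuation. acc=(acc<<6)|0x19=0x3D9
Completed: cp=U+03D9 (starts at byte 0)
Byte[2]=E2: 3-byte lead, need 2 cont bytes. acc=0x2
Byte[3]=8E: continuation. acc=(acc<<6)|0x0E=0x8E
Byte[4]=B3: continuation. acc=(acc<<6)|0x33=0x23B3
Completed: cp=U+23B3 (starts at byte 2)
Byte[5]=DD: 2-byte lead, need 1 cont bytes. acc=0x1D
Byte[6]=9E: continuation. acc=(acc<<6)|0x1E=0x75E
Completed: cp=U+075E (starts at byte 5)
Byte[7]=E3: 3-byte lead, need 2 cont bytes. acc=0x3
Byte[8]=9F: continuation. acc=(acc<<6)|0x1F=0xDF
Byte[9]=B1: continuation. acc=(acc<<6)|0x31=0x37F1
Completed: cp=U+37F1 (starts at byte 7)

Answer: U+03D9 U+23B3 U+075E U+37F1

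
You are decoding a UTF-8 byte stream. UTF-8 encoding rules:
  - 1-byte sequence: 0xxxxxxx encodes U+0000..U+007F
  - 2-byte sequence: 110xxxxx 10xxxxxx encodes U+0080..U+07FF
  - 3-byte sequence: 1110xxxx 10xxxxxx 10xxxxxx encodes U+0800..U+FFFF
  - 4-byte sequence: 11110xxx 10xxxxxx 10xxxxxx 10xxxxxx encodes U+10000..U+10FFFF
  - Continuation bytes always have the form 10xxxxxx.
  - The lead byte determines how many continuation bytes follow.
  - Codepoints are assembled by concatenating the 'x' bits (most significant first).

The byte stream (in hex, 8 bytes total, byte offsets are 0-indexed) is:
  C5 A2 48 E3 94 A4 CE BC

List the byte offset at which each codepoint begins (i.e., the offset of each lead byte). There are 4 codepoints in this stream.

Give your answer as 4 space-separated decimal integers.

Answer: 0 2 3 6

Derivation:
Byte[0]=C5: 2-byte lead, need 1 cont bytes. acc=0x5
Byte[1]=A2: continuation. acc=(acc<<6)|0x22=0x162
Completed: cp=U+0162 (starts at byte 0)
Byte[2]=48: 1-byte ASCII. cp=U+0048
Byte[3]=E3: 3-byte lead, need 2 cont bytes. acc=0x3
Byte[4]=94: continuation. acc=(acc<<6)|0x14=0xD4
Byte[5]=A4: continuation. acc=(acc<<6)|0x24=0x3524
Completed: cp=U+3524 (starts at byte 3)
Byte[6]=CE: 2-byte lead, need 1 cont bytes. acc=0xE
Byte[7]=BC: continuation. acc=(acc<<6)|0x3C=0x3BC
Completed: cp=U+03BC (starts at byte 6)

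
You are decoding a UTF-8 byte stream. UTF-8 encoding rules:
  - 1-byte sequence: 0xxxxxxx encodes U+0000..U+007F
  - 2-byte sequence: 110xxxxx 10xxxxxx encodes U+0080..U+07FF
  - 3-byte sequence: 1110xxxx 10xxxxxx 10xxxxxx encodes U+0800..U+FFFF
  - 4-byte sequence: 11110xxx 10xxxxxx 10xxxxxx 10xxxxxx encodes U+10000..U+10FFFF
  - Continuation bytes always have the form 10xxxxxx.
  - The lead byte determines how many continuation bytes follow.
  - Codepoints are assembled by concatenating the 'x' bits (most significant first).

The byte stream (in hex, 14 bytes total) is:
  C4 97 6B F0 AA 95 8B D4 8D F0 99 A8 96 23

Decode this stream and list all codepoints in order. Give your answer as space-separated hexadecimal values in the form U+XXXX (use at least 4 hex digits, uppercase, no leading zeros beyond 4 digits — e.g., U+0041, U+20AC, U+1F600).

Answer: U+0117 U+006B U+2A54B U+050D U+19A16 U+0023

Derivation:
Byte[0]=C4: 2-byte lead, need 1 cont bytes. acc=0x4
Byte[1]=97: continuation. acc=(acc<<6)|0x17=0x117
Completed: cp=U+0117 (starts at byte 0)
Byte[2]=6B: 1-byte ASCII. cp=U+006B
Byte[3]=F0: 4-byte lead, need 3 cont bytes. acc=0x0
Byte[4]=AA: continuation. acc=(acc<<6)|0x2A=0x2A
Byte[5]=95: continuation. acc=(acc<<6)|0x15=0xA95
Byte[6]=8B: continuation. acc=(acc<<6)|0x0B=0x2A54B
Completed: cp=U+2A54B (starts at byte 3)
Byte[7]=D4: 2-byte lead, need 1 cont bytes. acc=0x14
Byte[8]=8D: continuation. acc=(acc<<6)|0x0D=0x50D
Completed: cp=U+050D (starts at byte 7)
Byte[9]=F0: 4-byte lead, need 3 cont bytes. acc=0x0
Byte[10]=99: continuation. acc=(acc<<6)|0x19=0x19
Byte[11]=A8: continuation. acc=(acc<<6)|0x28=0x668
Byte[12]=96: continuation. acc=(acc<<6)|0x16=0x19A16
Completed: cp=U+19A16 (starts at byte 9)
Byte[13]=23: 1-byte ASCII. cp=U+0023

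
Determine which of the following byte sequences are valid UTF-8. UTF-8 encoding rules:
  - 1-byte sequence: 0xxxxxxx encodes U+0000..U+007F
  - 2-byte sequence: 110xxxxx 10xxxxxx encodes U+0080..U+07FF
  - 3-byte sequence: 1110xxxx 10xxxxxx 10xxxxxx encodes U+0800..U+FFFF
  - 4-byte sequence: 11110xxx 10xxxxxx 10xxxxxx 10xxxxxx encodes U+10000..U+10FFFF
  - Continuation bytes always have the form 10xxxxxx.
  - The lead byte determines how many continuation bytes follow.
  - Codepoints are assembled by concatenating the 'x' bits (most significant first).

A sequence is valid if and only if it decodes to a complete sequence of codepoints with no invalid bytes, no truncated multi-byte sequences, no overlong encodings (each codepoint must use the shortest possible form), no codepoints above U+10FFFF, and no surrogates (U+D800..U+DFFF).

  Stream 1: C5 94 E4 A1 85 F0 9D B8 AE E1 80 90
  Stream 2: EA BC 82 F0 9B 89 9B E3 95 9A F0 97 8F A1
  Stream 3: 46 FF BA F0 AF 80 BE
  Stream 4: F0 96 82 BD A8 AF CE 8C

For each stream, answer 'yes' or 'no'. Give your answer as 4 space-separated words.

Stream 1: decodes cleanly. VALID
Stream 2: decodes cleanly. VALID
Stream 3: error at byte offset 1. INVALID
Stream 4: error at byte offset 4. INVALID

Answer: yes yes no no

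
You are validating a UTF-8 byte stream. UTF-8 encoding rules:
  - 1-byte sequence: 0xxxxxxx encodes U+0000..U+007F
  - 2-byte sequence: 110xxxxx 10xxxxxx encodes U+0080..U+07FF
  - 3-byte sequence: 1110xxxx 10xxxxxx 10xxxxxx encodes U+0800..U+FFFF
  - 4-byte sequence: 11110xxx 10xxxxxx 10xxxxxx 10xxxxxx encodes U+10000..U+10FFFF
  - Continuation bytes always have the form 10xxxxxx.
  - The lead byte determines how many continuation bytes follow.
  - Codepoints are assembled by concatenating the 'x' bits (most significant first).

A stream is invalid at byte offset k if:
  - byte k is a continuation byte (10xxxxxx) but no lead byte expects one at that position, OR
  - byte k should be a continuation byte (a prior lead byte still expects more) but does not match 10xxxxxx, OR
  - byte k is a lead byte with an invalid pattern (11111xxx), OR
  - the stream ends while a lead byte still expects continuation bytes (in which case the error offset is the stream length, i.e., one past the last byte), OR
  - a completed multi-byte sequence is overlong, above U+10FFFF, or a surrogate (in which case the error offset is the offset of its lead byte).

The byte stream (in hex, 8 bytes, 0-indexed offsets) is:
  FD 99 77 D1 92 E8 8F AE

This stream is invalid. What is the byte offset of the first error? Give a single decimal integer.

Answer: 0

Derivation:
Byte[0]=FD: INVALID lead byte (not 0xxx/110x/1110/11110)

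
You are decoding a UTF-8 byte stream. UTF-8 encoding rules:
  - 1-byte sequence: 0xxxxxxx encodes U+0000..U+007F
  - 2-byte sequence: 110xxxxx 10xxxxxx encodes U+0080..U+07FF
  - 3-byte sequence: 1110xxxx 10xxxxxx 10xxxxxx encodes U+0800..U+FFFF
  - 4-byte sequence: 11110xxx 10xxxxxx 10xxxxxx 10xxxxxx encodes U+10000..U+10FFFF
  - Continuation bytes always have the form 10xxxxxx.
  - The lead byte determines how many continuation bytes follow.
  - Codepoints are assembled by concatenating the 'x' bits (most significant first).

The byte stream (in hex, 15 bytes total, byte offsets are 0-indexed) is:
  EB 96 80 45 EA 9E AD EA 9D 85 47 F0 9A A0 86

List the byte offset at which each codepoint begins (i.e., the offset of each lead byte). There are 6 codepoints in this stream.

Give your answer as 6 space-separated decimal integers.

Byte[0]=EB: 3-byte lead, need 2 cont bytes. acc=0xB
Byte[1]=96: continuation. acc=(acc<<6)|0x16=0x2D6
Byte[2]=80: continuation. acc=(acc<<6)|0x00=0xB580
Completed: cp=U+B580 (starts at byte 0)
Byte[3]=45: 1-byte ASCII. cp=U+0045
Byte[4]=EA: 3-byte lead, need 2 cont bytes. acc=0xA
Byte[5]=9E: continuation. acc=(acc<<6)|0x1E=0x29E
Byte[6]=AD: continuation. acc=(acc<<6)|0x2D=0xA7AD
Completed: cp=U+A7AD (starts at byte 4)
Byte[7]=EA: 3-byte lead, need 2 cont bytes. acc=0xA
Byte[8]=9D: continuation. acc=(acc<<6)|0x1D=0x29D
Byte[9]=85: continuation. acc=(acc<<6)|0x05=0xA745
Completed: cp=U+A745 (starts at byte 7)
Byte[10]=47: 1-byte ASCII. cp=U+0047
Byte[11]=F0: 4-byte lead, need 3 cont bytes. acc=0x0
Byte[12]=9A: continuation. acc=(acc<<6)|0x1A=0x1A
Byte[13]=A0: continuation. acc=(acc<<6)|0x20=0x6A0
Byte[14]=86: continuation. acc=(acc<<6)|0x06=0x1A806
Completed: cp=U+1A806 (starts at byte 11)

Answer: 0 3 4 7 10 11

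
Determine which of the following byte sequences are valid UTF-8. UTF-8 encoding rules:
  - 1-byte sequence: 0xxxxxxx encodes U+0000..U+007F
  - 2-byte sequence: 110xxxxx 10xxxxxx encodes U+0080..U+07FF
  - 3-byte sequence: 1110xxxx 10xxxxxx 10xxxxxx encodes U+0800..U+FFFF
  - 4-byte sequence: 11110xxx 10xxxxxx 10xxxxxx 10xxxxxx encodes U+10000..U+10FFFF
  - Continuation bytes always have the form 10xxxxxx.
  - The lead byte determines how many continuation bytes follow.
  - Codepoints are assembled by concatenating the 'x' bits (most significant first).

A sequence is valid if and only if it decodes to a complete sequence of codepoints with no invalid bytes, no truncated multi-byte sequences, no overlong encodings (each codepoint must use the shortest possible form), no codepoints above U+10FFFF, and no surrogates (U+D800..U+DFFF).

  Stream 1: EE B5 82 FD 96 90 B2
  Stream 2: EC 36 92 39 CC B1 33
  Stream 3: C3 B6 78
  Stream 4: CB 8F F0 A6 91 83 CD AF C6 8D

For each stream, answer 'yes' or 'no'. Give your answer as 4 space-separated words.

Stream 1: error at byte offset 3. INVALID
Stream 2: error at byte offset 1. INVALID
Stream 3: decodes cleanly. VALID
Stream 4: decodes cleanly. VALID

Answer: no no yes yes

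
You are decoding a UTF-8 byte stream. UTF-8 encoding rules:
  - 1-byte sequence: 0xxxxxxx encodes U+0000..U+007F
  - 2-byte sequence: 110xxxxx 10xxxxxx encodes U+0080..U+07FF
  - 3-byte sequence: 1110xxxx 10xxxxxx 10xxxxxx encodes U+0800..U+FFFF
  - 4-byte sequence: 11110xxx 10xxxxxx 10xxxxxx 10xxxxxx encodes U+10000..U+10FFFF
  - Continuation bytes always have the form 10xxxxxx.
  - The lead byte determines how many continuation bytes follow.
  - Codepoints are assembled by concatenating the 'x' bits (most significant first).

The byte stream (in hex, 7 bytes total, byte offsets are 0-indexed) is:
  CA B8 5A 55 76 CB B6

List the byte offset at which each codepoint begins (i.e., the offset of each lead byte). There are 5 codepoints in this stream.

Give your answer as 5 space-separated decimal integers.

Answer: 0 2 3 4 5

Derivation:
Byte[0]=CA: 2-byte lead, need 1 cont bytes. acc=0xA
Byte[1]=B8: continuation. acc=(acc<<6)|0x38=0x2B8
Completed: cp=U+02B8 (starts at byte 0)
Byte[2]=5A: 1-byte ASCII. cp=U+005A
Byte[3]=55: 1-byte ASCII. cp=U+0055
Byte[4]=76: 1-byte ASCII. cp=U+0076
Byte[5]=CB: 2-byte lead, need 1 cont bytes. acc=0xB
Byte[6]=B6: continuation. acc=(acc<<6)|0x36=0x2F6
Completed: cp=U+02F6 (starts at byte 5)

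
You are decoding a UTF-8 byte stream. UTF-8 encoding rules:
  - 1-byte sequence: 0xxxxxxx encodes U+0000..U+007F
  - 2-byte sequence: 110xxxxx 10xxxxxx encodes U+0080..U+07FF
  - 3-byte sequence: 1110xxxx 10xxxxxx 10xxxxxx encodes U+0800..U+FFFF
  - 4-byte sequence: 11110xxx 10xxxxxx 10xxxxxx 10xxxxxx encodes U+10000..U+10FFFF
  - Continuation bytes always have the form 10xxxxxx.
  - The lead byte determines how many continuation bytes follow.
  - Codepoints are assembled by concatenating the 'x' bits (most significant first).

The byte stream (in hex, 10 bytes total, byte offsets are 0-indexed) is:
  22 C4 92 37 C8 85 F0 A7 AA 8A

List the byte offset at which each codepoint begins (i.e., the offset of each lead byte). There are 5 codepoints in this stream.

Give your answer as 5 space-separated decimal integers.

Answer: 0 1 3 4 6

Derivation:
Byte[0]=22: 1-byte ASCII. cp=U+0022
Byte[1]=C4: 2-byte lead, need 1 cont bytes. acc=0x4
Byte[2]=92: continuation. acc=(acc<<6)|0x12=0x112
Completed: cp=U+0112 (starts at byte 1)
Byte[3]=37: 1-byte ASCII. cp=U+0037
Byte[4]=C8: 2-byte lead, need 1 cont bytes. acc=0x8
Byte[5]=85: continuation. acc=(acc<<6)|0x05=0x205
Completed: cp=U+0205 (starts at byte 4)
Byte[6]=F0: 4-byte lead, need 3 cont bytes. acc=0x0
Byte[7]=A7: continuation. acc=(acc<<6)|0x27=0x27
Byte[8]=AA: continuation. acc=(acc<<6)|0x2A=0x9EA
Byte[9]=8A: continuation. acc=(acc<<6)|0x0A=0x27A8A
Completed: cp=U+27A8A (starts at byte 6)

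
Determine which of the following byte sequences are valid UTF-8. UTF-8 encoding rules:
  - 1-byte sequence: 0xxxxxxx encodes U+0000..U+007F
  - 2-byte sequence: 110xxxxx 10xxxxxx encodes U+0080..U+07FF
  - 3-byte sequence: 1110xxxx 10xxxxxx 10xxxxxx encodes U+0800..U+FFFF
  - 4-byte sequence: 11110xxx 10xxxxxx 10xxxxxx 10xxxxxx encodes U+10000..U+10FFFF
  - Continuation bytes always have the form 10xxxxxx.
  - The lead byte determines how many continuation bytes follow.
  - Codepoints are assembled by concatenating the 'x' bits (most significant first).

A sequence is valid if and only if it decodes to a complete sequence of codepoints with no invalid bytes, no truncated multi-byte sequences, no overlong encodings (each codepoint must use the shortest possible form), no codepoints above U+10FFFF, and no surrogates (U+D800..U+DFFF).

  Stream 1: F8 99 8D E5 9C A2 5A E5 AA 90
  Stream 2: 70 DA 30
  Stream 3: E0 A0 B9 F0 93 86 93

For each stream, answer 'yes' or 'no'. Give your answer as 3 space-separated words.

Stream 1: error at byte offset 0. INVALID
Stream 2: error at byte offset 2. INVALID
Stream 3: decodes cleanly. VALID

Answer: no no yes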